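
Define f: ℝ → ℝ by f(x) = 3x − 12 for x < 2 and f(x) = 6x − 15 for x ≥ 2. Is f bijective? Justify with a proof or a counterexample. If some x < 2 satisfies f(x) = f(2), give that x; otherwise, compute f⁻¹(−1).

7/3

Both pieces are strictly increasing (slopes 3 and 6), so each is injective on its own interval.
The left piece maps (−∞, 2) onto (−∞, −6); the right piece maps [2, ∞) onto [−3, ∞).
The images leave a gap (−6 has no preimage), so f is not surjective, hence not bijective.
Because the two images are disjoint, no x < 2 has f(x) = f(2), so we compute f⁻¹(−1): −1 lies in [−3, ∞), so solve 6x − 15 = −1: x = (−1 + 15)/6 = 7/3.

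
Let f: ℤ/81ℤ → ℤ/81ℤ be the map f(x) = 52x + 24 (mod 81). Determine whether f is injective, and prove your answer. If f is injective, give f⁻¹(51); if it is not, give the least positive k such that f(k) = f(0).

If f(x_1) = f(x_2), then 52x_1 ≡ 52x_2 (mod 81). Because gcd(52, 81) = 1, we may cancel 52 to get x_1 ≡ x_2 (mod 81).
Therefore f is injective.
We now compute 52⁻¹ mod 81 explicitly. Euclid's algorithm: 81 = 1·52 + 29, 52 = 1·29 + 23, 29 = 1·23 + 6, 23 = 3·6 + 5, 6 = 1·5 + 1; back-substituting gives 1 = 67·52 − 43·81, so 52⁻¹ ≡ 67 (mod 81).
Since f is injective, we find f⁻¹(51): we need 52x ≡ 51 − 24 ≡ 27 (mod 81). Using 52⁻¹ = 67: x ≡ 67·27 = 1809 = 22·81 + 27, so x = 27.
Check: f(27) = 52·27 + 24 = 1428 = 17·81 + 51 ≡ 51 (mod 81).

27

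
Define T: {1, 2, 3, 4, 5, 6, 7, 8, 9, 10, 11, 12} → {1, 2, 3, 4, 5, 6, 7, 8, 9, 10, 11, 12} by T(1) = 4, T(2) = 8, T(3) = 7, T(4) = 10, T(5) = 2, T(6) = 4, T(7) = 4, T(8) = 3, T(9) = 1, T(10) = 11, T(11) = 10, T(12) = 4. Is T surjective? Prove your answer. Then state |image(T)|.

No element maps to 5, so T is not surjective.
The image of T is {1, 2, 3, 4, 7, 8, 10, 11}, which has 8 elements.

8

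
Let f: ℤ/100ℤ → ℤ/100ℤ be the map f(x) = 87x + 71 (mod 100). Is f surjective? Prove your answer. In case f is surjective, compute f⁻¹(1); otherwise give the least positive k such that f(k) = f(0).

90

Recall: f is surjective if every y in the codomain equals f(x) for some x in the domain.
Since gcd(87, 100) = 1, 87 is invertible modulo 100. Euclid's algorithm: 100 = 1·87 + 13, 87 = 6·13 + 9, 13 = 1·9 + 4, 9 = 2·4 + 1; back-substituting gives 1 = 23·87 − 20·100, so 87⁻¹ ≡ 23 (mod 100).
Then y ↦ 23(y − 71) is a two-sided inverse to f, so every y ∈ ℤ/100ℤ has a preimage.
Therefore f is surjective.
Since f is surjective, we compute f⁻¹(1): solve 87x + 71 ≡ 1 (mod 100), i.e. 87x ≡ 30 (mod 100).
Multiplying by 87⁻¹ = 23 gives x ≡ 23·30 = 690 = 6·100 + 90 ≡ 90 (mod 100).
Check: f(90) = 87·90 + 71 = 7901 = 79·100 + 1 ≡ 1 (mod 100).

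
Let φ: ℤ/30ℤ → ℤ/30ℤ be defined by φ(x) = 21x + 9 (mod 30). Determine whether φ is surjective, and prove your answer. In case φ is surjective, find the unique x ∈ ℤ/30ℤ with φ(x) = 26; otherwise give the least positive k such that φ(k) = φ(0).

10

Recall: surjectivity means every element of the codomain has a preimage under φ.
Since gcd(21, 30) = 3, we have 21x ≡ 0 (mod 3) for all x, so φ(x) ≡ 0 (mod 3).
But 1 ≢ 0 (mod 3), so 1 ∈ ℤ/30ℤ has no preimage. Hence φ is not surjective.
Since φ is not surjective, we find the least positive k with φ(k) = φ(0): this means 21k ≡ 0 (mod 30), i.e. 30 ∣ 21k. Since gcd(21, 30) = 3, dividing through by 3 this holds exactly when 10 ∣ 7k, and as gcd(7, 10) = 1, exactly when 10 ∣ k.
The smallest positive such k is 10.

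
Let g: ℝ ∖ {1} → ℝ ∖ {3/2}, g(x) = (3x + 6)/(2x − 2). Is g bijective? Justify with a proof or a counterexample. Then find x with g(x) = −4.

Suppose g(x_1) = g(x_2). Cross-multiplying: (3x_1 + 6)(2x_2 − 2) = (3x_2 + 6)(2x_1 − 2).
Expanding both sides and cancelling the symmetric terms leaves −18·(x_1 − x_2) = 0. Since −18 ≠ 0, x_1 = x_2. So g is injective.
For any y ≠ 3/2, solving y(2x − 2) = 3x + 6 for x gives a well-defined x ≠ 1. So g is surjective.
Hence g is bijective.
Solving g(x) = −4: cross-multiplying gives 3x + 6 = −4(2x − 2), which rearranges to 11x = 2, so x = 2/11.

2/11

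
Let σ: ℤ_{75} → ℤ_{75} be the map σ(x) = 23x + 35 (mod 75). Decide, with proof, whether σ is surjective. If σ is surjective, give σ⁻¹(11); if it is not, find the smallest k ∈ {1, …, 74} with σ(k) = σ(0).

12

Since gcd(23, 75) = 1, 23 is invertible modulo 75. Euclid's algorithm: 75 = 3·23 + 6, 23 = 3·6 + 5, 6 = 1·5 + 1; back-substituting gives 1 = 62·23 − 19·75, so 23⁻¹ ≡ 62 (mod 75).
For any y ∈ ℤ_{75}, x = 62(y − 35) mod 75 satisfies σ(x) = 23·62(y − 35) + 35 ≡ y (since 23·62 ≡ 1 mod 75). So every y has a preimage.
Therefore σ is surjective.
Since σ is surjective, we find σ⁻¹(11): we need 23x ≡ 11 − 35 ≡ 51 (mod 75). Using 23⁻¹ = 62: x ≡ 62·51 = 3162 = 42·75 + 12, so x = 12.
Check: σ(12) = 23·12 + 35 = 311 = 4·75 + 11 ≡ 11 (mod 75).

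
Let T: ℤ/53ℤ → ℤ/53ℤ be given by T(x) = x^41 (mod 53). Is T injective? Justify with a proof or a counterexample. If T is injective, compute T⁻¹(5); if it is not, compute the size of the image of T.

50

Since 53 is prime, the nonzero elements of ℤ/53ℤ form a cyclic group of order 52.
As gcd(41, 52) = 1, raising to the 41st power is a bijection on this group: if s^41 ≡ t^41 then (st^{−1})^41 = 1, and the only element of order dividing gcd(41, 52) = 1 is 1, so s = t.
With T(0) = 0 this makes T injective on all of ℤ/53ℤ, hence bijective (finite equal-size domain and codomain). In particular T is injective.
Since T is injective, we find the preimage of 5. The inverse of x ↦ x^41 on (ℤ/53ℤ)^× is x ↦ x^33, because 41·33 = 1353 = 26·52 + 1 ≡ 1 (mod 52) and x^{52} = 1 for x ≠ 0 (Fermat). So T⁻¹(5) = 5^33 mod 53.
Repeated squaring mod 53: 5^1 ≡ 5, 5^2 ≡ 5² = 25, 5^4 ≡ 25² = 625 ≡ 42, 5^8 ≡ 42² = 1764 ≡ 15, 5^16 ≡ 15² = 225 ≡ 13, 5^32 ≡ 13² = 169 ≡ 10. Since 33 = 32 + 1, 5^33 ≡ 10·5: 10·5 = 50. So 5^33 ≡ 50 (mod 53).
Hence T⁻¹(5) = 50.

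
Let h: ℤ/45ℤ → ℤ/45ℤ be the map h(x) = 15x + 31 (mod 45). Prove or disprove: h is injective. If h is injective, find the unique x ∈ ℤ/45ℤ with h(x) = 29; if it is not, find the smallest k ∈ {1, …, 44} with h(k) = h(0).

3

Recall: injectivity means: for all u, v in the domain, h(u) = h(v) implies u = v.
We have gcd(15, 45) = 15 > 1. Taking u = 0 and v = 3: h(0) = 31 and h(3) = 15·3 + 31 = 76 ≡ 31 (mod 45).
So h(0) = h(3) while 0 ≠ 3, hence h is not injective.
Since h is not injective, we find the least positive k with h(k) = h(0): this means 15k ≡ 0 (mod 45), i.e. 45 ∣ 15k. Since gcd(15, 45) = 15, dividing through by 15 this holds exactly when 3 ∣ k.
The smallest positive such k is 3.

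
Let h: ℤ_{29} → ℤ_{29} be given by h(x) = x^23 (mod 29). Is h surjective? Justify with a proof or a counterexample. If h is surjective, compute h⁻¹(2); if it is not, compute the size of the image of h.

18

Since 29 is prime, the nonzero elements of ℤ_{29} form a cyclic group of order 28.
As gcd(23, 28) = 1, raising to the 23rd power is a bijection on this group: if x_1^23 ≡ x_2^23 then (x_1x_2^{−1})^23 = 1, and the only element of order dividing gcd(23, 28) = 1 is 1, so x_1 = x_2.
With h(0) = 0 this makes h injective on all of ℤ_{29}, hence bijective (finite equal-size domain and codomain). In particular h is surjective.
Since h is surjective, we find the preimage of 2. The inverse of x ↦ x^23 on (ℤ_{29})^× is x ↦ x^11, because 23·11 = 253 = 9·28 + 1 ≡ 1 (mod 28) and x^{28} = 1 for x ≠ 0 (Fermat). So h⁻¹(2) = 2^11 mod 29.
Repeated squaring mod 29: 2^1 ≡ 2, 2^2 ≡ 2² = 4, 2^4 ≡ 4² = 16, 2^8 ≡ 16² = 256 ≡ 24. Since 11 = 8 + 2 + 1, 2^11 ≡ 24·4·2: 24·4 = 96 ≡ 9, then 9·2 = 18. So 2^11 ≡ 18 (mod 29).
Hence h⁻¹(2) = 18.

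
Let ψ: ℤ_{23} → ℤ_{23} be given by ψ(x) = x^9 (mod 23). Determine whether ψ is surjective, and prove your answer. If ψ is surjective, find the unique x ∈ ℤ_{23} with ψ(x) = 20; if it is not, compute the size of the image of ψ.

Since 23 is prime, the nonzero elements of ℤ_{23} form a cyclic group of order 22.
As gcd(9, 22) = 1, raising to the 9th power is a bijection on this group: if u^9 ≡ v^9 then (uv^{−1})^9 = 1, and the only element of order dividing gcd(9, 22) = 1 is 1, so u = v.
With ψ(0) = 0 this makes ψ injective on all of ℤ_{23}, hence bijective (finite equal-size domain and codomain). In particular ψ is surjective.
Since ψ is surjective, we find the preimage of 20. The inverse of x ↦ x^9 on (ℤ_{23})^× is x ↦ x^5, because 9·5 = 45 = 2·22 + 1 ≡ 1 (mod 22) and x^{22} = 1 for x ≠ 0 (Fermat). So ψ⁻¹(20) = 20^5 mod 23.
Repeated squaring mod 23: 20^1 ≡ 20, 20^2 ≡ 20² = 400 ≡ 9, 20^4 ≡ 9² = 81 ≡ 12. Since 5 = 4 + 1, 20^5 ≡ 12·20: 12·20 = 240 ≡ 10. So 20^5 ≡ 10 (mod 23).
Hence ψ⁻¹(20) = 10.

10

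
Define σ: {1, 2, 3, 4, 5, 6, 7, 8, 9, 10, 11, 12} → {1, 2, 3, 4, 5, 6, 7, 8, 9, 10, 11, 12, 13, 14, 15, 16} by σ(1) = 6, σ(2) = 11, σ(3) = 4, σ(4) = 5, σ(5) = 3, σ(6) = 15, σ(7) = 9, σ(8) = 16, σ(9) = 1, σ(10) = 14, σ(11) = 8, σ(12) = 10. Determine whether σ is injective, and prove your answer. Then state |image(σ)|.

12

The values σ(1), …, σ(12) are 6, 11, 4, 5, 3, 15, 9, 16, 1, 14, 8, 10 — all distinct.
So σ(u) = σ(v) only when u = v, and σ is injective.
The image of σ is {1, 3, 4, 5, 6, 8, 9, 10, 11, 14, 15, 16}, which has 12 elements.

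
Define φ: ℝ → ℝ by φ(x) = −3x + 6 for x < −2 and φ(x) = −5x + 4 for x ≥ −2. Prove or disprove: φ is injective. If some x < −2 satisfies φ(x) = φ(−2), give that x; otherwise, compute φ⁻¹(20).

Both pieces are strictly decreasing (slopes −3 and −5), so each is injective on its own interval.
The left piece maps (−∞, −2) onto (12, ∞); the right piece maps [−2, ∞) onto (−∞, 14].
These images overlap. In particular φ(−2) = 14 (right piece), and solving −3x + 6 = 14 on the left piece gives x = −8/3 < −2.
So φ(−8/3) = φ(−2) with −8/3 ≠ −2, and φ is not injective. This x = −8/3 is the requested value below −2.

-8/3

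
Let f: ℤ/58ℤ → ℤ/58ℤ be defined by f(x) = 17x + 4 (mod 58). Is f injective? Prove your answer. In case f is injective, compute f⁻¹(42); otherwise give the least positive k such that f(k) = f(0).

Recall: f is injective if f(u) = f(v) implies u = v.
If f(u) = f(v), then 17u ≡ 17v (mod 58). Because gcd(17, 58) = 1, we may cancel 17 to get u ≡ v (mod 58).
Therefore f is injective.
We now compute 17⁻¹ mod 58 explicitly. Euclid's algorithm: 58 = 3·17 + 7, 17 = 2·7 + 3, 7 = 2·3 + 1; back-substituting gives 1 = 41·17 − 12·58, so 17⁻¹ ≡ 41 (mod 58).
Since f is injective, we find f⁻¹(42): we need 17x ≡ 42 − 4 ≡ 38 (mod 58). Using 17⁻¹ = 41: x ≡ 41·38 = 1558 = 26·58 + 50, so x = 50.
Check: f(50) = 17·50 + 4 = 854 = 14·58 + 42 ≡ 42 (mod 58).

50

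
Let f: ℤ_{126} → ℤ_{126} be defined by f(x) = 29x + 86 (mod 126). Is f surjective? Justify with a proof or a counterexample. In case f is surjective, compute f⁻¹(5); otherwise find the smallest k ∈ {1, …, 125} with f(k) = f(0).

45

Recall: f is surjective if every y in the codomain equals f(x) for some x in the domain.
Since gcd(29, 126) = 1, 29 is invertible modulo 126. Euclid's algorithm: 126 = 4·29 + 10, 29 = 2·10 + 9, 10 = 1·9 + 1; back-substituting gives 1 = 113·29 − 26·126, so 29⁻¹ ≡ 113 (mod 126).
Then y ↦ 113(y − 86) is a two-sided inverse to f, so every y ∈ ℤ_{126} has a preimage.
Thus f is surjective.
Since f is surjective, we compute f⁻¹(5): solve 29x + 86 ≡ 5 (mod 126), i.e. 29x ≡ 45 (mod 126).
Multiplying by 29⁻¹ = 113 gives x ≡ 113·45 = 5085 = 40·126 + 45 ≡ 45 (mod 126).
Check: f(45) = 29·45 + 86 = 1391 = 11·126 + 5 ≡ 5 (mod 126).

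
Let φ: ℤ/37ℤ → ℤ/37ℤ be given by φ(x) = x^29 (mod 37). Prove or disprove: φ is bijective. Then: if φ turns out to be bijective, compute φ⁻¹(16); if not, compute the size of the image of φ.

Since 37 is prime, the nonzero elements of ℤ/37ℤ form a cyclic group of order 36.
As gcd(29, 36) = 1, raising to the 29th power is a bijection on this group: if a^29 ≡ b^29 then (ab^{−1})^29 = 1, and the only element of order dividing gcd(29, 36) = 1 is 1, so a = b.
With φ(0) = 0 this makes φ injective on all of ℤ/37ℤ, hence bijective (finite equal-size domain and codomain). In particular φ is bijective.
Since φ is bijective, we find the preimage of 16. The inverse of x ↦ x^29 on (ℤ/37ℤ)^× is x ↦ x^5, because 29·5 = 145 = 4·36 + 1 ≡ 1 (mod 36) and x^{36} = 1 for x ≠ 0 (Fermat). So φ⁻¹(16) = 16^5 mod 37.
Repeated squaring mod 37: 16^1 ≡ 16, 16^2 ≡ 16² = 256 ≡ 34, 16^4 ≡ 34² = 1156 ≡ 9. Since 5 = 4 + 1, 16^5 ≡ 9·16: 9·16 = 144 ≡ 33. So 16^5 ≡ 33 (mod 37).
Hence φ⁻¹(16) = 33.

33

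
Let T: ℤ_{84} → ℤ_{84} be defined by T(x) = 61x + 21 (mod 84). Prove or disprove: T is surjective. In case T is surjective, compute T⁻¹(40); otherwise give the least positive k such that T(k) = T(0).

Since gcd(61, 84) = 1, 61 is invertible modulo 84. Euclid's algorithm: 84 = 1·61 + 23, 61 = 2·23 + 15, 23 = 1·15 + 8, 15 = 1·8 + 7, 8 = 1·7 + 1; back-substituting gives 1 = 73·61 − 53·84, so 61⁻¹ ≡ 73 (mod 84).
Then y ↦ 73(y − 21) is a two-sided inverse to T, so every y ∈ ℤ_{84} has a preimage.
Therefore T is surjective.
Since T is surjective, we find T⁻¹(40): we need 61x ≡ 40 − 21 ≡ 19 (mod 84). Using 61⁻¹ = 73: x ≡ 73·19 = 1387 = 16·84 + 43, so x = 43.
Check: T(43) = 61·43 + 21 = 2644 = 31·84 + 40 ≡ 40 (mod 84).

43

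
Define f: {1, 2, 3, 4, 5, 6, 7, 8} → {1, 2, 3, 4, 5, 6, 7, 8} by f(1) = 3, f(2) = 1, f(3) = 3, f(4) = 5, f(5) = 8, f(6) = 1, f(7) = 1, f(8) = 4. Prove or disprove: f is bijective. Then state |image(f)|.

5

f(1) = 3 = f(3) with 1 ≠ 3, so f is not injective, hence not bijective.
The image of f is {1, 3, 4, 5, 8}, which has 5 elements.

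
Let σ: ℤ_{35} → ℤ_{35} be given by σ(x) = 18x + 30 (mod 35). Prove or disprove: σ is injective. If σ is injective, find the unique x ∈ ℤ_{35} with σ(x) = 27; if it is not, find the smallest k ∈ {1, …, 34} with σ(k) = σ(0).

29

Suppose σ(x_1) = σ(x_2) in ℤ_{35}. Then 18x_1 + 30 ≡ 18x_2 + 30 (mod 35), so 18(x_1 − x_2) ≡ 0 (mod 35).
Since gcd(18, 35) = 1, 18 is invertible modulo 35, so x_1 − x_2 ≡ 0 (mod 35), i.e. x_1 = x_2.
Thus σ is injective.
We now compute 18⁻¹ mod 35 explicitly. Euclid's algorithm: 35 = 1·18 + 17, 18 = 1·17 + 1; back-substituting gives 1 = 2·18 − 1·35, so 18⁻¹ ≡ 2 (mod 35).
Since σ is injective, we find σ⁻¹(27): we need 18x ≡ 27 − 30 ≡ 32 (mod 35). Using 18⁻¹ = 2: x ≡ 2·32 = 64 = 1·35 + 29, so x = 29.
Check: σ(29) = 18·29 + 30 = 552 = 15·35 + 27 ≡ 27 (mod 35).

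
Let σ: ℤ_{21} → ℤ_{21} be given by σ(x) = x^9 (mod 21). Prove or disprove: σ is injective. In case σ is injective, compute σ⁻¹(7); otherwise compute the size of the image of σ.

9

σ(1) = 1^9 = 1.
σ(4): Repeated squaring mod 21: 4^1 ≡ 4, 4^2 ≡ 4² = 16, 4^4 ≡ 16² = 256 ≡ 4, 4^8 ≡ 4² = 16. Since 9 = 8 + 1, 4^9 ≡ 16·4: 16·4 = 64 ≡ 1. So 4^9 ≡ 1 (mod 21).
So σ(1) = σ(4) = 1 while 1 ≠ 4, thus σ is not injective.
Since σ is not injective, we determine |image(σ)|. Computing x^9 mod 21 for each x (by repeated squaring, reducing mod 21 at every step), the values σ(0), σ(1), …, σ(20) are: 0, 1, 8, 6, 1, 20, 6, 7, 8, 15, 13, 8, 6, 13, 14, 15, 1, 20, 15, 13, 20.
The distinct values are {0, 1, 6, 7, 8, 13, 14, 15, 20}; there are 9 of them.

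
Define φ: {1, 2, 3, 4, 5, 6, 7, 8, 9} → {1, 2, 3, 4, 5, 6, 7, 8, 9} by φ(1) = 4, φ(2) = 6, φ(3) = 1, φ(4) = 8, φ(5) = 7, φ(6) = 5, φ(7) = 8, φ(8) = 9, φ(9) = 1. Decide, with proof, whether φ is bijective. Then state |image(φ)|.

φ(4) = 8 = φ(7) with 4 ≠ 7, so φ is not injective, hence not bijective.
The image of φ is {1, 4, 5, 6, 7, 8, 9}, which has 7 elements.

7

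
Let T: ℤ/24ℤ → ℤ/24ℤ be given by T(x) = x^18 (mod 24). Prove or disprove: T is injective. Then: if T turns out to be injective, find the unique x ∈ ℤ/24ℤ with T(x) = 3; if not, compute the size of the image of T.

4

T(2): Repeated squaring mod 24: 2^1 ≡ 2, 2^2 ≡ 2² = 4, 2^4 ≡ 4² = 16, 2^8 ≡ 16² = 256 ≡ 16, 2^16 ≡ 16² = 256 ≡ 16. Since 18 = 16 + 2, 2^18 ≡ 16·4: 16·4 = 64 ≡ 16. So 2^18 ≡ 16 (mod 24).
T(4): Repeated squaring mod 24: 4^1 ≡ 4, 4^2 ≡ 4² = 16, 4^4 ≡ 16² = 256 ≡ 16, 4^8 ≡ 16² = 256 ≡ 16, 4^16 ≡ 16² = 256 ≡ 16. Since 18 = 16 + 2, 4^18 ≡ 16·16: 16·16 = 256 ≡ 16. So 4^18 ≡ 16 (mod 24).
So T(2) = T(4) = 16 while 2 ≠ 4, therefore T is not injective.
Since T is not injective, we determine |image(T)|. Computing x^18 mod 24 for each x (by repeated squaring, reducing mod 24 at every step), the values T(0), T(1), …, T(23) are: 0, 1, 16, 9, 16, 1, 0, 1, 16, 9, 16, 1, 0, 1, 16, 9, 16, 1, 0, 1, 16, 9, 16, 1.
The distinct values are {0, 1, 9, 16}; there are 4 of them.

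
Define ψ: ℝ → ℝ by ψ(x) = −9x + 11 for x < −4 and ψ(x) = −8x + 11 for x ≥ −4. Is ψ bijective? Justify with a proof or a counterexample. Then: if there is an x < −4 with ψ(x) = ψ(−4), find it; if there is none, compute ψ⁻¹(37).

-13/4

Both pieces are strictly decreasing (slopes −9 and −8), so each is injective on its own interval.
The left piece maps (−∞, −4) onto (47, ∞); the right piece maps [−4, ∞) onto (−∞, 43].
The images leave a gap (47 has no preimage), so ψ is not surjective, hence not bijective.
Because the two images are disjoint, no x < −4 has ψ(x) = ψ(−4), so we compute ψ⁻¹(37): 37 lies in (−∞, 43], so solve −8x + 11 = 37: x = (37 − 11)/(−8) = −13/4.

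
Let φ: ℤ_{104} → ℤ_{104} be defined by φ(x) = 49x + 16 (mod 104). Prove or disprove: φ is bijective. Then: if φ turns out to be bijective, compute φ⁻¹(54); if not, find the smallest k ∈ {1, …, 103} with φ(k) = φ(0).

Recall that injectivity means: for all s, t in the domain, φ(s) = φ(t) implies s = t.
If φ(s) = φ(t), then 49s ≡ 49t (mod 104). Because gcd(49, 104) = 1, we may cancel 49 to get s ≡ t (mod 104).
We now compute 49⁻¹ mod 104 explicitly. Euclid's algorithm: 104 = 2·49 + 6, 49 = 8·6 + 1; back-substituting gives 1 = 17·49 − 8·104, so 49⁻¹ ≡ 17 (mod 104).
Then y ↦ 17(y − 16) is a two-sided inverse to φ, so every y ∈ ℤ_{104} has a preimage.
Hence φ is bijective.
Since φ is bijective, we compute φ⁻¹(54): solve 49x + 16 ≡ 54 (mod 104), i.e. 49x ≡ 38 (mod 104).
Multiplying by 49⁻¹ = 17 gives x ≡ 17·38 = 646 = 6·104 + 22 ≡ 22 (mod 104).
Check: φ(22) = 49·22 + 16 = 1094 = 10·104 + 54 ≡ 54 (mod 104).

22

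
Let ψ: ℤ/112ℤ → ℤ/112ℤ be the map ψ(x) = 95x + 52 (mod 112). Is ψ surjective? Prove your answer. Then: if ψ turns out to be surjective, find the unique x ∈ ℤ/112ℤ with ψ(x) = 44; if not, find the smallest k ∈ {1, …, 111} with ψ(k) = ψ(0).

Since gcd(95, 112) = 1, 95 is invertible modulo 112. Euclid's algorithm: 112 = 1·95 + 17, 95 = 5·17 + 10, 17 = 1·10 + 7, 10 = 1·7 + 3, 7 = 2·3 + 1; back-substituting gives 1 = 79·95 − 67·112, so 95⁻¹ ≡ 79 (mod 112).
Then y ↦ 79(y − 52) is a two-sided inverse to ψ, so every y ∈ ℤ/112ℤ has a preimage.
So ψ is surjective.
Since ψ is surjective, we compute ψ⁻¹(44): solve 95x + 52 ≡ 44 (mod 112), i.e. 95x ≡ 104 (mod 112).
Multiplying by 95⁻¹ = 79 gives x ≡ 79·104 = 8216 = 73·112 + 40 ≡ 40 (mod 112).
Check: ψ(40) = 95·40 + 52 = 3852 = 34·112 + 44 ≡ 44 (mod 112).

40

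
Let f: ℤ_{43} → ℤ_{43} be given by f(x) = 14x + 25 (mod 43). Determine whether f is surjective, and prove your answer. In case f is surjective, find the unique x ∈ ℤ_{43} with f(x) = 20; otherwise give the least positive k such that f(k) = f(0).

15

Since gcd(14, 43) = 1, 14 is invertible modulo 43. Euclid's algorithm: 43 = 3·14 + 1; back-substituting gives 1 = 40·14 − 13·43, so 14⁻¹ ≡ 40 (mod 43).
For any y ∈ ℤ_{43}, x = 40(y − 25) mod 43 satisfies f(x) = 14·40(y − 25) + 25 ≡ y (since 14·40 ≡ 1 mod 43). So every y has a preimage.
So f is surjective.
Since f is surjective, we compute f⁻¹(20): solve 14x + 25 ≡ 20 (mod 43), i.e. 14x ≡ 38 (mod 43).
Multiplying by 14⁻¹ = 40 gives x ≡ 40·38 = 1520 = 35·43 + 15 ≡ 15 (mod 43).
Check: f(15) = 14·15 + 25 = 235 = 5·43 + 20 ≡ 20 (mod 43).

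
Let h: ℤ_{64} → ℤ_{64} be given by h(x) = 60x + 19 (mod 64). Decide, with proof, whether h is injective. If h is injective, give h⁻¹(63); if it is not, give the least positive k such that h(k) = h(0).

16

Recall: h is injective if h(u) = h(v) implies u = v.
We have gcd(60, 64) = 4 > 1. Taking u = 0 and v = 16: h(0) = 19 and h(16) = 60·16 + 19 = 979 ≡ 19 (mod 64).
So h(0) = h(16) while 0 ≠ 16, thus h is not injective.
Since h is not injective, we find the least positive k with h(k) = h(0): this means 60k ≡ 0 (mod 64), i.e. 64 ∣ 60k. Since gcd(60, 64) = 4, dividing through by 4 this holds exactly when 16 ∣ 15k, and as gcd(15, 16) = 1, exactly when 16 ∣ k.
The smallest positive such k is 16.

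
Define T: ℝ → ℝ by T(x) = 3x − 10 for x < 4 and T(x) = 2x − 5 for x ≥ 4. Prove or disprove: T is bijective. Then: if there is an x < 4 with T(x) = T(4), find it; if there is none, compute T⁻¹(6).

Both pieces are strictly increasing (slopes 3 and 2), so each is injective on its own interval.
The left piece maps (−∞, 4) onto (−∞, 2); the right piece maps [4, ∞) onto [3, ∞).
The images leave a gap (2 has no preimage), so T is not surjective, hence not bijective.
Because the two images are disjoint, no x < 4 has T(x) = T(4), so we compute T⁻¹(6): 6 lies in [3, ∞), so solve 2x − 5 = 6: x = (6 + 5)/2 = 11/2.

11/2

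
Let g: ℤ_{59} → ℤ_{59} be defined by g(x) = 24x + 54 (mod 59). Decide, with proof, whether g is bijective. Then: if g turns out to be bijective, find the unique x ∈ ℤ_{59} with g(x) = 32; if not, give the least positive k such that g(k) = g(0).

Suppose g(a) = g(b) in ℤ_{59}. Then 24a + 54 ≡ 24b + 54 (mod 59), hence 24(a − b) ≡ 0 (mod 59).
Since gcd(24, 59) = 1, 24 is invertible modulo 59, thus a − b ≡ 0 (mod 59), i.e. a = b.
We now compute 24⁻¹ mod 59 explicitly. Euclid's algorithm: 59 = 2·24 + 11, 24 = 2·11 + 2, 11 = 5·2 + 1; back-substituting gives 1 = 32·24 − 13·59, so 24⁻¹ ≡ 32 (mod 59).
For any y ∈ ℤ_{59}, x = 32(y − 54) mod 59 satisfies g(x) = 24·32(y − 54) + 54 ≡ y (since 24·32 ≡ 1 mod 59). So every y has a preimage.
Thus g is bijective.
Since g is bijective, we compute g⁻¹(32): solve 24x + 54 ≡ 32 (mod 59), i.e. 24x ≡ 37 (mod 59).
Multiplying by 24⁻¹ = 32 gives x ≡ 32·37 = 1184 = 20·59 + 4 ≡ 4 (mod 59).
Check: g(4) = 24·4 + 54 = 150 = 2·59 + 32 ≡ 32 (mod 59).

4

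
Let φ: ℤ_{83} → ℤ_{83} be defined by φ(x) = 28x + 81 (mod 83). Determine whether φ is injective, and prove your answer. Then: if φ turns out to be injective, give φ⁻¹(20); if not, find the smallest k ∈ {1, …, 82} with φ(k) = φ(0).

Recall: φ is injective when φ(s) = φ(t) forces s = t.
Suppose φ(s) = φ(t) in ℤ_{83}. Then 28s + 81 ≡ 28t + 81 (mod 83), hence 28(s − t) ≡ 0 (mod 83).
Since gcd(28, 83) = 1, 28 is invertible modulo 83, hence s − t ≡ 0 (mod 83), i.e. s = t.
Therefore φ is injective.
We now compute 28⁻¹ mod 83 explicitly. Euclid's algorithm: 83 = 2·28 + 27, 28 = 1·27 + 1; back-substituting gives 1 = 3·28 − 1·83, so 28⁻¹ ≡ 3 (mod 83).
Since φ is injective, we find φ⁻¹(20): we need 28x ≡ 20 − 81 ≡ 22 (mod 83). Using 28⁻¹ = 3: x ≡ 3·22 = 66, so x = 66.
Check: φ(66) = 28·66 + 81 = 1929 = 23·83 + 20 ≡ 20 (mod 83).

66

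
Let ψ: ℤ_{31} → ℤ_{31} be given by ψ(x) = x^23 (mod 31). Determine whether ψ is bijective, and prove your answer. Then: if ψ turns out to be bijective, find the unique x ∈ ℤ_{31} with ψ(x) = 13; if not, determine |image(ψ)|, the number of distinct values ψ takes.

Since 31 is prime, the nonzero elements of ℤ_{31} form a cyclic group of order 30.
As gcd(23, 30) = 1, raising to the 23rd power is a bijection on this group: if u^23 ≡ v^23 then (uv^{−1})^23 = 1, and the only element of order dividing gcd(23, 30) = 1 is 1, so u = v.
With ψ(0) = 0 this makes ψ injective on all of ℤ_{31}, hence bijective (finite equal-size domain and codomain). In particular ψ is bijective.
Since ψ is bijective, we find the preimage of 13. The inverse of x ↦ x^23 on (ℤ_{31})^× is x ↦ x^17, because 23·17 = 391 = 13·30 + 1 ≡ 1 (mod 30) and x^{30} = 1 for x ≠ 0 (Fermat). So ψ⁻¹(13) = 13^17 mod 31.
Repeated squaring mod 31: 13^1 ≡ 13, 13^2 ≡ 13² = 169 ≡ 14, 13^4 ≡ 14² = 196 ≡ 10, 13^8 ≡ 10² = 100 ≡ 7, 13^16 ≡ 7² = 49 ≡ 18. Since 17 = 16 + 1, 13^17 ≡ 18·13: 18·13 = 234 ≡ 17. So 13^17 ≡ 17 (mod 31).
Hence ψ⁻¹(13) = 17.

17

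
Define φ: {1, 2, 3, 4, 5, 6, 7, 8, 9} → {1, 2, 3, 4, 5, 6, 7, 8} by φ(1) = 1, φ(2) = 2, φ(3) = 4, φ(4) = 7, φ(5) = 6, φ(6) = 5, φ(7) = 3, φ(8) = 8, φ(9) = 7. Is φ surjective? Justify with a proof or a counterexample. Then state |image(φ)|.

8

Every element of the codomain has a preimage: 1 = φ(1), 2 = φ(2), 3 = φ(7), 4 = φ(3), 5 = φ(6), 6 = φ(5), 7 = φ(4), 8 = φ(8).
Hence φ is surjective.
The image of φ is {1, 2, 3, 4, 5, 6, 7, 8}, which has 8 elements.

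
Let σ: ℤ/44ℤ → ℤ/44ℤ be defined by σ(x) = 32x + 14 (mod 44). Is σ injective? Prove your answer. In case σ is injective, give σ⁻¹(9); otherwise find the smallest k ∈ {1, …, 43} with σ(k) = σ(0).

By definition, injectivity means: for all x_1, x_2 in the domain, σ(x_1) = σ(x_2) implies x_1 = x_2.
We have gcd(32, 44) = 4 > 1. Taking x_1 = 0 and x_2 = 11: σ(0) = 14 and σ(11) = 32·11 + 14 = 366 ≡ 14 (mod 44).
So σ(0) = σ(11) while 0 ≠ 11, thus σ is not injective.
Since σ is not injective, we find the least positive k with σ(k) = σ(0): this means 32k ≡ 0 (mod 44), i.e. 44 ∣ 32k. Since gcd(32, 44) = 4, dividing through by 4 this holds exactly when 11 ∣ 8k, and as gcd(8, 11) = 1, exactly when 11 ∣ k.
The smallest positive such k is 11.

11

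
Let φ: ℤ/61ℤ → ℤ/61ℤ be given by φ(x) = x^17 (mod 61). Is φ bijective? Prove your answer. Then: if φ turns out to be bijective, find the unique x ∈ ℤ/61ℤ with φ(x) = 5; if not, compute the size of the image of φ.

19

Since 61 is prime, the nonzero elements of ℤ/61ℤ form a cyclic group of order 60.
As gcd(17, 60) = 1, raising to the 17th power is a bijection on this group: if s^17 ≡ t^17 then (st^{−1})^17 = 1, and the only element of order dividing gcd(17, 60) = 1 is 1, so s = t.
With φ(0) = 0 this makes φ injective on all of ℤ/61ℤ, hence bijective (finite equal-size domain and codomain). In particular φ is bijective.
Since φ is bijective, we find the preimage of 5. The inverse of x ↦ x^17 on (ℤ/61ℤ)^× is x ↦ x^53, because 17·53 = 901 = 15·60 + 1 ≡ 1 (mod 60) and x^{60} = 1 for x ≠ 0 (Fermat). So φ⁻¹(5) = 5^53 mod 61.
Repeated squaring mod 61: 5^1 ≡ 5, 5^2 ≡ 5² = 25, 5^4 ≡ 25² = 625 ≡ 15, 5^8 ≡ 15² = 225 ≡ 42, 5^16 ≡ 42² = 1764 ≡ 56, 5^32 ≡ 56² = 3136 ≡ 25. Since 53 = 32 + 16 + 4 + 1, 5^53 ≡ 25·56·15·5: 25·56 = 1400 ≡ 58, then 58·15 = 870 ≡ 16, then 16·5 = 80 ≡ 19. So 5^53 ≡ 19 (mod 61).
Hence φ⁻¹(5) = 19.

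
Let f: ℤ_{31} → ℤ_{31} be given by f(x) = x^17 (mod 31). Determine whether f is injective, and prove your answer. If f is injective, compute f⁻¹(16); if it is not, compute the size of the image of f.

4

Since 31 is prime, the nonzero elements of ℤ_{31} form a cyclic group of order 30.
As gcd(17, 30) = 1, raising to the 17th power is a bijection on this group: if x_1^17 ≡ x_2^17 then (x_1x_2^{−1})^17 = 1, and the only element of order dividing gcd(17, 30) = 1 is 1, so x_1 = x_2.
With f(0) = 0 this makes f injective on all of ℤ_{31}, hence bijective (finite equal-size domain and codomain). In particular f is injective.
Since f is injective, we find the preimage of 16. The inverse of x ↦ x^17 on (ℤ_{31})^× is x ↦ x^23, because 17·23 = 391 = 13·30 + 1 ≡ 1 (mod 30) and x^{30} = 1 for x ≠ 0 (Fermat). So f⁻¹(16) = 16^23 mod 31.
Repeated squaring mod 31: 16^1 ≡ 16, 16^2 ≡ 16² = 256 ≡ 8, 16^4 ≡ 8² = 64 ≡ 2, 16^8 ≡ 2² = 4, 16^16 ≡ 4² = 16. Since 23 = 16 + 4 + 2 + 1, 16^23 ≡ 16·2·8·16: 16·2 = 32 ≡ 1, then 1·8 = 8, then 8·16 = 128 ≡ 4. So 16^23 ≡ 4 (mod 31).
Hence f⁻¹(16) = 4.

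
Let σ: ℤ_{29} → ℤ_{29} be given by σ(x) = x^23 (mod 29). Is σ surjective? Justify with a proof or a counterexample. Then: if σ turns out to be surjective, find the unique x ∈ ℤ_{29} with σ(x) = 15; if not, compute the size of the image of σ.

21

Since 29 is prime, the nonzero elements of ℤ_{29} form a cyclic group of order 28.
As gcd(23, 28) = 1, raising to the 23rd power is a bijection on this group: if x_1^23 ≡ x_2^23 then (x_1x_2^{−1})^23 = 1, and the only element of order dividing gcd(23, 28) = 1 is 1, so x_1 = x_2.
With σ(0) = 0 this makes σ injective on all of ℤ_{29}, hence bijective (finite equal-size domain and codomain). In particular σ is surjective.
Since σ is surjective, we find the preimage of 15. The inverse of x ↦ x^23 on (ℤ_{29})^× is x ↦ x^11, because 23·11 = 253 = 9·28 + 1 ≡ 1 (mod 28) and x^{28} = 1 for x ≠ 0 (Fermat). So σ⁻¹(15) = 15^11 mod 29.
Repeated squaring mod 29: 15^1 ≡ 15, 15^2 ≡ 15² = 225 ≡ 22, 15^4 ≡ 22² = 484 ≡ 20, 15^8 ≡ 20² = 400 ≡ 23. Since 11 = 8 + 2 + 1, 15^11 ≡ 23·22·15: 23·22 = 506 ≡ 13, then 13·15 = 195 ≡ 21. So 15^11 ≡ 21 (mod 29).
Hence σ⁻¹(15) = 21.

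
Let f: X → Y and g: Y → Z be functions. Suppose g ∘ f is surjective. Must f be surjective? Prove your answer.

No. Take X = {0, 1, 2}, Y = {0, 1, 2, 3, 4, 5}, Z = {0}, f(a) = 0 for every a ∈ X, and g(b) = 0 for every b ∈ Y.
Then g ∘ f is surjective onto {0}, but 5 ∈ Y has no preimage under f, so f is not surjective.

not surjective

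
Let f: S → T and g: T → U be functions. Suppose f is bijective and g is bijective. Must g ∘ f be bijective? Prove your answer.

Injectivity: if g(f(x_1)) = g(f(x_2)) then f(x_1) = f(x_2) (g injective) so x_1 = x_2 (f injective).
Surjectivity: for c ∈ U pick b with g(b) = c, then a with f(a) = b; then (g ∘ f)(a) = c.
So g ∘ f is bijective.

bijective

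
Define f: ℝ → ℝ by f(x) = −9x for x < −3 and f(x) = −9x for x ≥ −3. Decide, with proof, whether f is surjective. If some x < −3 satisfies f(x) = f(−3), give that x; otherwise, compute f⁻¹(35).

Both pieces are strictly decreasing (slopes −9 and −9), so each is injective on its own interval.
The left piece maps (−∞, −3) onto (27, ∞); the right piece maps [−3, ∞) onto (−∞, 27].
These images together cover ℝ, so f is surjective.
Because the two images are disjoint, no x < −3 has f(x) = f(−3), so we compute f⁻¹(35): 35 lies in (27, ∞), so solve −9x = 35: x = (35 − 0)/(−9) = −35/9.

-35/9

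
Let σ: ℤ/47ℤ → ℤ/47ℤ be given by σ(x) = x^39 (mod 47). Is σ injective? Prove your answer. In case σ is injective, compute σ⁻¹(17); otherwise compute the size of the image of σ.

Since 47 is prime, the nonzero elements of ℤ/47ℤ form a cyclic group of order 46.
As gcd(39, 46) = 1, raising to the 39th power is a bijection on this group: if u^39 ≡ v^39 then (uv^{−1})^39 = 1, and the only element of order dividing gcd(39, 46) = 1 is 1, so u = v.
With σ(0) = 0 this makes σ injective on all of ℤ/47ℤ, hence bijective (finite equal-size domain and codomain). In particular σ is injective.
Since σ is injective, we find the preimage of 17. The inverse of x ↦ x^39 on (ℤ/47ℤ)^× is x ↦ x^13, because 39·13 = 507 = 11·46 + 1 ≡ 1 (mod 46) and x^{46} = 1 for x ≠ 0 (Fermat). So σ⁻¹(17) = 17^13 mod 47.
Repeated squaring mod 47: 17^1 ≡ 17, 17^2 ≡ 17² = 289 ≡ 7, 17^4 ≡ 7² = 49 ≡ 2, 17^8 ≡ 2² = 4. Since 13 = 8 + 4 + 1, 17^13 ≡ 4·2·17: 4·2 = 8, then 8·17 = 136 ≡ 42. So 17^13 ≡ 42 (mod 47).
Hence σ⁻¹(17) = 42.

42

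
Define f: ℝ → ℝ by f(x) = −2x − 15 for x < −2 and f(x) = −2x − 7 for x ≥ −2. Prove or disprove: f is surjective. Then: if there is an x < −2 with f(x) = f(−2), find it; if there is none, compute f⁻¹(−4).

Both pieces are strictly decreasing (slopes −2 and −2), so each is injective on its own interval.
The left piece maps (−∞, −2) onto (−11, ∞); the right piece maps [−2, ∞) onto (−∞, −3].
The union (−11, ∞) ∪ (−∞, −3] covers ℝ, so f is surjective.
For the follow-up: the images overlap, so an x < −2 with f(x) = f(−2) exists. f(−2) = −3; solving −2x − 15 = −3 for x < −2 gives x = (−3 + 15)/(−2) = −6.

-6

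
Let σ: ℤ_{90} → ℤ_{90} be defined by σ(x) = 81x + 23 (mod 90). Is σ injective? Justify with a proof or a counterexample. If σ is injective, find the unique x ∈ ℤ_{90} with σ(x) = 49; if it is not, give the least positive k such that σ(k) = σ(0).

Recall: σ is injective if σ(a) = σ(b) implies a = b.
We have gcd(81, 90) = 9 > 1. Taking a = 0 and b = 10: σ(0) = 23 and σ(10) = 81·10 + 23 = 833 ≡ 23 (mod 90).
So σ(0) = σ(10) while 0 ≠ 10, so σ is not injective.
Since σ is not injective, we find the least positive k with σ(k) = σ(0): this means 81k ≡ 0 (mod 90), i.e. 90 ∣ 81k. Since gcd(81, 90) = 9, dividing through by 9 this holds exactly when 10 ∣ 9k, and as gcd(9, 10) = 1, exactly when 10 ∣ k.
The smallest positive such k is 10.

10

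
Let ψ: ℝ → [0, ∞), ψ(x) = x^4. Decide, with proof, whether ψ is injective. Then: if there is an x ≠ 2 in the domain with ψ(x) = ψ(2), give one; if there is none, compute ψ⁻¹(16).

ψ(2) = 16 = (−2)^4 = ψ(−2) (since 4 is even), with 2 ≠ −2. So ψ is not injective.
For the follow-up, such an x exists: taking x = −2 ∈ ℝ gives ψ(−2) = 16 = ψ(2) with −2 ≠ 2.

-2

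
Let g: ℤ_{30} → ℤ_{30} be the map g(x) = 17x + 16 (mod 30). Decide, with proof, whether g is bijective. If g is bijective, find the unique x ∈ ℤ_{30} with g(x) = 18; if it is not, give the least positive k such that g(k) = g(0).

16

Recall: injectivity means: for all a, b in the domain, g(a) = g(b) implies a = b.
Suppose g(a) = g(b) in ℤ_{30}. Then 17a + 16 ≡ 17b + 16 (mod 30), therefore 17(a − b) ≡ 0 (mod 30).
Since gcd(17, 30) = 1, 17 is invertible modulo 30, therefore a − b ≡ 0 (mod 30), i.e. a = b.
We now compute 17⁻¹ mod 30 explicitly. Euclid's algorithm: 30 = 1·17 + 13, 17 = 1·13 + 4, 13 = 3·4 + 1; back-substituting gives 1 = 23·17 − 13·30, so 17⁻¹ ≡ 23 (mod 30).
For any y ∈ ℤ_{30}, x = 23(y − 16) mod 30 satisfies g(x) = 17·23(y − 16) + 16 ≡ y (since 17·23 ≡ 1 mod 30). So every y has a preimage.
So g is bijective.
Since g is bijective, we compute g⁻¹(18): solve 17x + 16 ≡ 18 (mod 30), i.e. 17x ≡ 2 (mod 30).
Multiplying by 17⁻¹ = 23 gives x ≡ 23·2 = 46 = 1·30 + 16 ≡ 16 (mod 30).
Check: g(16) = 17·16 + 16 = 288 = 9·30 + 18 ≡ 18 (mod 30).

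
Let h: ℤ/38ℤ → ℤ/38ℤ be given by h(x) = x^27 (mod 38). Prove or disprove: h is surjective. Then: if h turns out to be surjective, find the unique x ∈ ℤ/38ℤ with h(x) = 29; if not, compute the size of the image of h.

6

h(1) = 1^27 = 1.
h(5): Repeated squaring mod 38: 5^1 ≡ 5, 5^2 ≡ 5² = 25, 5^4 ≡ 25² = 625 ≡ 17, 5^8 ≡ 17² = 289 ≡ 23, 5^16 ≡ 23² = 529 ≡ 35. Since 27 = 16 + 8 + 2 + 1, 5^27 ≡ 35·23·25·5: 35·23 = 805 ≡ 7, then 7·25 = 175 ≡ 23, then 23·5 = 115 ≡ 1. So 5^27 ≡ 1 (mod 38).
So h(1) = h(5) = 1 while 1 ≠ 5, thus h is not injective.
A non-injective map from the 38-element set ℤ/38ℤ to itself takes at most 37 distinct values, so it cannot be surjective. Hence h is not surjective.
Since h is not surjective, we determine |image(h)|. Computing x^27 mod 38 for each x (by repeated squaring, reducing mod 38 at every step), the values h(0), h(1), …, h(37) are: 0, 1, 18, 37, 20, 1, 20, 1, 18, 1, 18, 1, 18, 37, 18, 37, 20, 1, 18, 19, 20, 37, 18, 1, 20, 1, 20, 37, 20, 37, 20, 37, 18, 37, 18, 1, 20, 37.
The distinct values are {0, 1, 18, 19, 20, 37}; there are 6 of them.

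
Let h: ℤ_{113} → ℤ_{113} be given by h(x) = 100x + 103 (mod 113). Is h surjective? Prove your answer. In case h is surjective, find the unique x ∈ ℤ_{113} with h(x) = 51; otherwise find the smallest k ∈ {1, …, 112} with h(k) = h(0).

Since gcd(100, 113) = 1, 100 is invertible modulo 113. Euclid's algorithm: 113 = 1·100 + 13, 100 = 7·13 + 9, 13 = 1·9 + 4, 9 = 2·4 + 1; back-substituting gives 1 = 26·100 − 23·113, so 100⁻¹ ≡ 26 (mod 113).
For any y ∈ ℤ_{113}, x = 26(y − 103) mod 113 satisfies h(x) = 100·26(y − 103) + 103 ≡ y (since 100·26 ≡ 1 mod 113). So every y has a preimage.
So h is surjective.
Since h is surjective, we compute h⁻¹(51): solve 100x + 103 ≡ 51 (mod 113), i.e. 100x ≡ 61 (mod 113).
Multiplying by 100⁻¹ = 26 gives x ≡ 26·61 = 1586 = 14·113 + 4 ≡ 4 (mod 113).
Check: h(4) = 100·4 + 103 = 503 = 4·113 + 51 ≡ 51 (mod 113).

4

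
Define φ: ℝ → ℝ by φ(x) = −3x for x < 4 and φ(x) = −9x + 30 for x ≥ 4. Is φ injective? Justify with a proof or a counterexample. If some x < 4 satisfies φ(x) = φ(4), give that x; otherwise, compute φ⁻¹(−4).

Both pieces are strictly decreasing (slopes −3 and −9), so each is injective on its own interval.
The left piece maps (−∞, 4) onto (−12, ∞); the right piece maps [4, ∞) onto (−∞, −6].
These images overlap. In particular φ(4) = −6 (right piece), and solving −3x = −6 on the left piece gives x = 2 < 4.
So φ(2) = φ(4) with 2 ≠ 4, and φ is not injective. This x = 2 is the requested value below 4.

2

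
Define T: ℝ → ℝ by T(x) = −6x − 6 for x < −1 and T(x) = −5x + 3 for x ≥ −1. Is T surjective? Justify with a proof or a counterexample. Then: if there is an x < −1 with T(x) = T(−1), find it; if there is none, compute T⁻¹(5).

-7/3

Both pieces are strictly decreasing (slopes −6 and −5), so each is injective on its own interval.
The left piece maps (−∞, −1) onto (0, ∞); the right piece maps [−1, ∞) onto (−∞, 8].
The union (0, ∞) ∪ (−∞, 8] covers ℝ, so T is surjective.
For the follow-up: the images overlap, so an x < −1 with T(x) = T(−1) exists. T(−1) = 8; solving −6x − 6 = 8 for x < −1 gives x = (8 + 6)/(−6) = −7/3.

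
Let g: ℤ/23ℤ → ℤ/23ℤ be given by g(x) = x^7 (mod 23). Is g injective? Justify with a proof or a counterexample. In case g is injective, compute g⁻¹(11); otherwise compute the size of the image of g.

15

Since 23 is prime, the nonzero elements of ℤ/23ℤ form a cyclic group of order 22.
As gcd(7, 22) = 1, raising to the 7th power is a bijection on this group: if x_1^7 ≡ x_2^7 then (x_1x_2^{−1})^7 = 1, and the only element of order dividing gcd(7, 22) = 1 is 1, so x_1 = x_2.
With g(0) = 0 this makes g injective on all of ℤ/23ℤ, hence bijective (finite equal-size domain and codomain). In particular g is injective.
Since g is injective, we find the preimage of 11. The inverse of x ↦ x^7 on (ℤ/23ℤ)^× is x ↦ x^19, because 7·19 = 133 = 6·22 + 1 ≡ 1 (mod 22) and x^{22} = 1 for x ≠ 0 (Fermat). So g⁻¹(11) = 11^19 mod 23.
Repeated squaring mod 23: 11^1 ≡ 11, 11^2 ≡ 11² = 121 ≡ 6, 11^4 ≡ 6² = 36 ≡ 13, 11^8 ≡ 13² = 169 ≡ 8, 11^16 ≡ 8² = 64 ≡ 18. Since 19 = 16 + 2 + 1, 11^19 ≡ 18·6·11: 18·6 = 108 ≡ 16, then 16·11 = 176 ≡ 15. So 11^19 ≡ 15 (mod 23).
Hence g⁻¹(11) = 15.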